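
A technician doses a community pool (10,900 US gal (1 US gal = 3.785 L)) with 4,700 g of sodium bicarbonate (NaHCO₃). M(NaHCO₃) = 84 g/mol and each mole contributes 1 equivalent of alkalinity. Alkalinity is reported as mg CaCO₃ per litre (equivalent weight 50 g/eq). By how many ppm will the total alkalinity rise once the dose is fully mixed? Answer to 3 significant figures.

67.8 ppm

Volume: 10,900 US gal × 3.785 L/gal = 41,256 L.
Moles of NaHCO₃: 4,700 g ÷ 84 g/mol = 55.95 mol → 55.95 eq of alkalinity.
As CaCO₃: 55.95 eq × 50 g/eq = 2798 g.
Rise: 2798 g / 41,256 L × 1000 = 67.81 mg/L.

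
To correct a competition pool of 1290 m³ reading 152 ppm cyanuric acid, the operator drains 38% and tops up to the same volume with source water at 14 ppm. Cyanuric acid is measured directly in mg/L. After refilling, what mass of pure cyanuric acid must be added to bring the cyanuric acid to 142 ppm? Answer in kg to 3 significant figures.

54.7 kg

Volume: 1290 m³ = 1,290,000 L.
After draining 38% and refilling: 152 × 0.62 + 14 × 0.38 = 99.56 ppm.
Deficit to target: 142 − 99.56 = 42.44 mg/L.
Mass: 42.44 mg/L × 1,290,000 L = 54,750 g cyanuric acid.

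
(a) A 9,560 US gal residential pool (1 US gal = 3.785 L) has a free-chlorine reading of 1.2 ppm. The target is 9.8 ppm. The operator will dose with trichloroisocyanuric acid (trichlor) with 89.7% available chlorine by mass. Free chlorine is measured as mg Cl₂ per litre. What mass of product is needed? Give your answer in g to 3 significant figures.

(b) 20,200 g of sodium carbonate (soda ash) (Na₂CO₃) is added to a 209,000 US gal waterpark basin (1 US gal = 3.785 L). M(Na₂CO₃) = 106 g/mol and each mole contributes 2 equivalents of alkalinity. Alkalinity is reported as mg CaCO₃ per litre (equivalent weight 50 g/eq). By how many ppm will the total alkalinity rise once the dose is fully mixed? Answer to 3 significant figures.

(a) Volume: 9,560 US gal × 3.785 L/gal = 36,185 L.
(a) Chlorine deficit: 9.8 − 1.2 = 8.6 ppm = 8.6 mg/L as Cl₂.
(a) Cl₂ equivalent needed: 8.6 mg/L × 36,185 L = 311,200 mg = 311.2 g.
(a) Product at 89.7% available chlorine: 311.2 / 0.897 = 346.9 g.

(b) Volume: 209,000 US gal × 3.785 L/gal = 791,065 L.
(b) Moles of Na₂CO₃: 20,200 g ÷ 106 g/mol = 190.6 mol → 381.1 eq of alkalinity.
(b) As CaCO₃: 381.1 eq × 50 g/eq = 19,060 g.
(b) Rise: 19,060 g / 791,065 L × 1000 = 24.09 mg/L.

(a) 347 g; (b) 24.1 ppm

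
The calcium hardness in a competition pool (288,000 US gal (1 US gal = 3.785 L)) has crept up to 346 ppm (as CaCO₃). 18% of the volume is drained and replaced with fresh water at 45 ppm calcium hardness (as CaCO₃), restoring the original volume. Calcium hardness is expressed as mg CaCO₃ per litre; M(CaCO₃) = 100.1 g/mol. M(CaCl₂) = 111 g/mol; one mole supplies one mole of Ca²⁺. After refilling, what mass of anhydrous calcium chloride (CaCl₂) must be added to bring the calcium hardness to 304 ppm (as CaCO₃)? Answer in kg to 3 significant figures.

Volume: 288,000 US gal × 3.785 L/gal = 1,090,080 L.
After draining 18% and refilling: 346 × 0.82 + 45 × 0.18 = 291.82 ppm.
Deficit to target: 304 − 291.82 = 12.18 mg/L.
As CaCO₃: 12.18 mg/L × 1,090,080 L = 13,280 g; ÷ 100.1 = 132.6 mol Ca²⁺.
Mass: 132.6 × 111 = 14,720 g.

14.7 kg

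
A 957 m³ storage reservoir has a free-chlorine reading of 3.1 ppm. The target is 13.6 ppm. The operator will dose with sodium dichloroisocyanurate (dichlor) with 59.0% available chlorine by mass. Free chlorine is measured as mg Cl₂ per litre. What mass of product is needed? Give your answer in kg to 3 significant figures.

17.0 kg

Volume: 957 m³ = 957,000 L.
Chlorine deficit: 13.6 − 3.1 = 10.5 ppm = 10.5 mg/L as Cl₂.
Cl₂ equivalent needed: 10.5 mg/L × 957,000 L = 10,050,000 mg = 10,050 g.
Product at 59.0% available chlorine: 10,050 / 0.59 = 17,030 g.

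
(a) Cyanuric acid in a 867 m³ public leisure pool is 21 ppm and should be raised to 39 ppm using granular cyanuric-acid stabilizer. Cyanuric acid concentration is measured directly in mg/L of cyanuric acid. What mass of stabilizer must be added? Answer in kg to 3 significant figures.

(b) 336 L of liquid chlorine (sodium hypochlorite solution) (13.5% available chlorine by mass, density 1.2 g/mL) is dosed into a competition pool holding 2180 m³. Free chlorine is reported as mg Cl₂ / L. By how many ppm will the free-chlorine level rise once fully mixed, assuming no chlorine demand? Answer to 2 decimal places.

(a) Volume: 867 m³ = 867,000 L.
(a) CYA to add: (39 − 21) = 18 mg/L × 867,000 L = 15,610 g cyanuric acid.

(b) Volume: 2180 m³ = 2,180,000 L.
(b) Mass of solution: 336 L × 1000 mL/L × 1.2 g/mL = 403,200 g.
(b) Available chlorine delivered: 403,200 g × 0.135 = 54,430 g as Cl₂.
(b) Concentration rise: 54,430 g / 2,180,000 L = 24.97 mg/L = 24.97 ppm.

(a) 15.6 kg; (b) 24.97 ppm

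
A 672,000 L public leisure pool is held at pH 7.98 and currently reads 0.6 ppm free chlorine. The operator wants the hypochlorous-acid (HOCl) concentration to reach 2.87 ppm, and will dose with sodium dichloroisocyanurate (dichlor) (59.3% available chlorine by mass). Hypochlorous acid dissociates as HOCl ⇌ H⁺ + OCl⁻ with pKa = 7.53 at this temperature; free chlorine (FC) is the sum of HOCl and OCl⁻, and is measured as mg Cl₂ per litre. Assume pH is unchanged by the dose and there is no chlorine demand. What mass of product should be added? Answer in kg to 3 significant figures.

11.7 kg

[OCl⁻]/[HOCl] = 10^(pH − pKa) = 10^(7.98 − 7.53) = 2.818; fraction as HOCl = 1/(1 + 2.818) = 0.2619.
Free chlorine required for 2.87 ppm HOCl: 2.87 / 0.2619 = 10.96 ppm.
FC to add: 10.96 − 0.6 = 10.36 mg/L as Cl₂.
Cl₂ equivalent: 10.36 mg/L × 672,000 L = 6961 g.
Product at 59.3% available Cl: 6961 / 0.593 = 11,740 g.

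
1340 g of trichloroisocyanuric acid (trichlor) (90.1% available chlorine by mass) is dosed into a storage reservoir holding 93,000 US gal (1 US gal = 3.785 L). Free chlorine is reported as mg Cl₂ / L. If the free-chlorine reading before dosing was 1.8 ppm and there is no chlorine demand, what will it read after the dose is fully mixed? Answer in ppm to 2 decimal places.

5.23 ppm

Volume: 93,000 US gal × 3.785 L/gal = 352,005 L.
Available chlorine delivered: 1340 g × 0.901 = 1207 g as Cl₂.
Concentration rise: 1207 g / 352,005 L = 3.43 mg/L = 3.43 ppm.
Final FC: 1.8 + 3.43 = 5.23 ppm.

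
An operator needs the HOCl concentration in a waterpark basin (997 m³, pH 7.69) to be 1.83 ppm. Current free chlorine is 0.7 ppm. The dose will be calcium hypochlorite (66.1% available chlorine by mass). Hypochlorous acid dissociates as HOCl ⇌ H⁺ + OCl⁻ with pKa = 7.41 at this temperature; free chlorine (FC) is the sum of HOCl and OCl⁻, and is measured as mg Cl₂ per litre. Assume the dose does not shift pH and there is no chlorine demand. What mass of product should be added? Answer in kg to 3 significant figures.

Volume: 997 m³ = 997,000 L.
[OCl⁻]/[HOCl] = 10^(pH − pKa) = 10^(7.69 − 7.41) = 1.905; fraction as HOCl = 1/(1 + 1.905) = 0.3442.
Free chlorine required for 1.83 ppm HOCl: 1.83 / 0.3442 = 5.317 ppm.
FC to add: 5.317 − 0.7 = 4.617 mg/L as Cl₂.
Cl₂ equivalent: 4.617 mg/L × 997,000 L = 4603 g.
Product at 66.1% available Cl: 4603 / 0.661 = 6964 g.

6.96 kg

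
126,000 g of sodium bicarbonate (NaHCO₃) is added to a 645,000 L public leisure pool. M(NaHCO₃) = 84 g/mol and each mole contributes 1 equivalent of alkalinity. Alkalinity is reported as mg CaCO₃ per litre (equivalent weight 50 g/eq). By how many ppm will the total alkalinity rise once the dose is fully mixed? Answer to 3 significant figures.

116 ppm

Moles of NaHCO₃: 126,000 g ÷ 84 g/mol = 1500 mol → 1500 eq of alkalinity.
As CaCO₃: 1500 eq × 50 g/eq = 75,000 g.
Rise: 75,000 g / 645,000 L × 1000 = 116.3 mg/L.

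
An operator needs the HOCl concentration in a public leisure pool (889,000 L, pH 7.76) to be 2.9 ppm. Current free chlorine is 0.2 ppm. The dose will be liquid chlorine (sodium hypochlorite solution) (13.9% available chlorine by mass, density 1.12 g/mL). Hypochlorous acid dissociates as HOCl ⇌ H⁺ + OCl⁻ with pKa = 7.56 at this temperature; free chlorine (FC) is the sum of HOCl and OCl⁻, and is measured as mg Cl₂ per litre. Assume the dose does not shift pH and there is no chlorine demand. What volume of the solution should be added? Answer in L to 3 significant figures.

[OCl⁻]/[HOCl] = 10^(pH − pKa) = 10^(7.76 − 7.56) = 1.585; fraction as HOCl = 1/(1 + 1.585) = 0.3869.
Free chlorine required for 2.9 ppm HOCl: 2.9 / 0.3869 = 7.496 ppm.
FC to add: 7.496 − 0.2 = 7.296 mg/L as Cl₂.
Cl₂ equivalent: 7.296 mg/L × 889,000 L = 6486 g.
Product at 13.9% available Cl: 6486 / 0.139 = 46,660 g.
Volume: 46,660 g ÷ 1.12 g/mL = 41,660 mL.

41.7 L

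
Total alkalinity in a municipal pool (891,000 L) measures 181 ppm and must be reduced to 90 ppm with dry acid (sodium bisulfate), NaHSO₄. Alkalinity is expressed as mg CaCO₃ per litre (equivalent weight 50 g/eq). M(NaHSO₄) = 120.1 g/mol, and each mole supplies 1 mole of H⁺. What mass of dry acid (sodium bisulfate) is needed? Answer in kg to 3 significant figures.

195 kg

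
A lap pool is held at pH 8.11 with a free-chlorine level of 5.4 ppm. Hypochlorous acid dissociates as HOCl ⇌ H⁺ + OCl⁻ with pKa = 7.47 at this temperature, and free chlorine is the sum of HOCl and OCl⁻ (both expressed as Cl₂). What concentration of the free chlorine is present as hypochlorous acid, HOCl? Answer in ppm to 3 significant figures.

[OCl⁻]/[HOCl] = 10^(pH − pKa) = 10^(8.11 − 7.47) = 10^0.64 = 4.365.
Fraction as HOCl = 1 / (1 + 4.365) = 0.1864.
HOCl = 0.1864 × 5.4 ppm = 1.006 ppm.

1.01 ppm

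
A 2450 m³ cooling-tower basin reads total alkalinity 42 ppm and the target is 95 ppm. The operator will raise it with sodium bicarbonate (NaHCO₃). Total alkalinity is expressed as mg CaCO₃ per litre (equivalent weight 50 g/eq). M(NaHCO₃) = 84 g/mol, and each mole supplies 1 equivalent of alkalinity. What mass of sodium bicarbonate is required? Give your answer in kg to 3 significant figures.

Volume: 2450 m³ = 2,450,000 L.
Alkalinity to add: (95 − 42) = 53 mg/L as CaCO₃ × 2,450,000 L = 129,800 g as CaCO₃.
Equivalents: 129,800 g ÷ 50 g/eq = 2597 eq.
NaHCO₃ supplies 1 eq per mole → 2597 mol.
Mass: 2597 mol × 84 g/mol = 218,100 g.

218 kg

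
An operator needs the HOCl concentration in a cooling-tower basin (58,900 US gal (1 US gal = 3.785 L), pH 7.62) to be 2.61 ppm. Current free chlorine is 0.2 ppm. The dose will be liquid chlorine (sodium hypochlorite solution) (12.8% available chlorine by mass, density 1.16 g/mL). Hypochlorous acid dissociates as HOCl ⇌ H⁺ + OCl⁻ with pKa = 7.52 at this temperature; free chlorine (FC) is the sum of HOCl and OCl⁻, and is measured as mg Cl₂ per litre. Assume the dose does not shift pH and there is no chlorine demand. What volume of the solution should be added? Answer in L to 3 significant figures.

Volume: 58,900 US gal × 3.785 L/gal = 222,936 L.
[OCl⁻]/[HOCl] = 10^(pH − pKa) = 10^(7.62 − 7.52) = 1.259; fraction as HOCl = 1/(1 + 1.259) = 0.4427.
Free chlorine required for 2.61 ppm HOCl: 2.61 / 0.4427 = 5.896 ppm.
FC to add: 5.896 − 0.2 = 5.696 mg/L as Cl₂.
Cl₂ equivalent: 5.696 mg/L × 222,936 L = 1270 g.
Product at 12.8% available Cl: 1270 / 0.128 = 9920 g.
Volume: 9920 g ÷ 1.16 g/mL = 8552 mL.

8.55 L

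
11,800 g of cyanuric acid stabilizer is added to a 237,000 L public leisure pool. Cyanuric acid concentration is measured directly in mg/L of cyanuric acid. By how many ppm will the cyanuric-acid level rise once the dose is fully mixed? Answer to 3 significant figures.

Rise: 11,800 g / 237,000 L × 1000 = 49.79 mg/L.

49.8 ppm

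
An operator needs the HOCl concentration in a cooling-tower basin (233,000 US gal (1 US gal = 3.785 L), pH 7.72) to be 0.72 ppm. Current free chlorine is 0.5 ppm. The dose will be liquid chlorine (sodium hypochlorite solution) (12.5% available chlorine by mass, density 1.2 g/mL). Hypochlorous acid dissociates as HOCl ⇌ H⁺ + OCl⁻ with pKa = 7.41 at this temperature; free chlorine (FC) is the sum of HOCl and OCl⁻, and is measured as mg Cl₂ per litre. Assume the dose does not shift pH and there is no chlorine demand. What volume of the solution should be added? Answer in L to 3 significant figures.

9.94 L

Volume: 233,000 US gal × 3.785 L/gal = 881,905 L.
[OCl⁻]/[HOCl] = 10^(pH − pKa) = 10^(7.72 − 7.41) = 2.042; fraction as HOCl = 1/(1 + 2.042) = 0.3288.
Free chlorine required for 0.72 ppm HOCl: 0.72 / 0.3288 = 2.19 ppm.
FC to add: 2.19 − 0.5 = 1.69 mg/L as Cl₂.
Cl₂ equivalent: 1.69 mg/L × 881,905 L = 1490 g.
Product at 12.5% available Cl: 1490 / 0.125 = 11,920 g.
Volume: 11,920 g ÷ 1.2 g/mL = 9936 mL.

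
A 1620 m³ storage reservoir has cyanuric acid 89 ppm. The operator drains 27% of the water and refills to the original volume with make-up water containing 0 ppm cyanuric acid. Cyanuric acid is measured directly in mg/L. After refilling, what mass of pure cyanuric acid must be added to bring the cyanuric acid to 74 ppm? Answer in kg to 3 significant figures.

14.6 kg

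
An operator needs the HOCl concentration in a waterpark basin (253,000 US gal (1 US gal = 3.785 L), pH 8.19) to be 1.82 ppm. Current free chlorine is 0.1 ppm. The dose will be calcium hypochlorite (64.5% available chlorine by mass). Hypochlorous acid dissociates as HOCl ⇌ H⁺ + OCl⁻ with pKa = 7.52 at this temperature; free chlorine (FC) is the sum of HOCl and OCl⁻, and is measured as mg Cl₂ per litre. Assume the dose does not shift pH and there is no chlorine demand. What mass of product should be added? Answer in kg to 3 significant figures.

Volume: 253,000 US gal × 3.785 L/gal = 957,605 L.
[OCl⁻]/[HOCl] = 10^(pH − pKa) = 10^(8.19 − 7.52) = 4.677; fraction as HOCl = 1/(1 + 4.677) = 0.1761.
Free chlorine required for 1.82 ppm HOCl: 1.82 / 0.1761 = 10.33 ppm.
FC to add: 10.33 − 0.1 = 10.23 mg/L as Cl₂.
Cl₂ equivalent: 10.23 mg/L × 957,605 L = 9799 g.
Product at 64.5% available Cl: 9799 / 0.645 = 15,190 g.

15.2 kg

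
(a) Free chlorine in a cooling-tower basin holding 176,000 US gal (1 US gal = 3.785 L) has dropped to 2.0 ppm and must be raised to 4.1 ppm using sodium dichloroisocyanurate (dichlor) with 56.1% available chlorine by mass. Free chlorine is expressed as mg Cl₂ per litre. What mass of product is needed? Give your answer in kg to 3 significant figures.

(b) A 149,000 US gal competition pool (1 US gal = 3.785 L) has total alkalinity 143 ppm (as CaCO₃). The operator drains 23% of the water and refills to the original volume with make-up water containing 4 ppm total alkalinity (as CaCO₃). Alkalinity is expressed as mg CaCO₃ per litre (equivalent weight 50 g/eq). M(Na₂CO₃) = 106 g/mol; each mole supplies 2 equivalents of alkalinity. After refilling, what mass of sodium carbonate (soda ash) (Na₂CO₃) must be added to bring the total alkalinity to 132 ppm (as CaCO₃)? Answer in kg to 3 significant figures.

(a) 2.49 kg; (b) 12.5 kg

(a) Volume: 176,000 US gal × 3.785 L/gal = 666,160 L.
(a) Chlorine deficit: 4.1 − 2.0 = 2.1 ppm = 2.1 mg/L as Cl₂.
(a) Cl₂ equivalent needed: 2.1 mg/L × 666,160 L = 1,399,000 mg = 1399 g.
(a) Product at 56.1% available chlorine: 1399 / 0.561 = 2494 g.

(b) Volume: 149,000 US gal × 3.785 L/gal = 563,965 L.
(b) After draining 23% and refilling: 143 × 0.77 + 4 × 0.23 = 111.03 ppm.
(b) Deficit to target: 132 − 111.03 = 20.97 mg/L.
(b) As CaCO₃: 20.97 mg/L × 563,965 L = 11,830 g; ÷ 50 g/eq ÷ 2 = 118.3 mol Na₂CO₃.
(b) Mass: 118.3 × 106 = 12,540 g.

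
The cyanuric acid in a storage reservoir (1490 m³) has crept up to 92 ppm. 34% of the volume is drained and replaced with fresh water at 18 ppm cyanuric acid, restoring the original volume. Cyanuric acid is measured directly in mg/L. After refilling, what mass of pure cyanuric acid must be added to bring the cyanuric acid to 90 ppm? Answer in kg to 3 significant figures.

Volume: 1490 m³ = 1,490,000 L.
After draining 34% and refilling: 92 × 0.66 + 18 × 0.34 = 66.84 ppm.
Deficit to target: 90 − 66.84 = 23.16 mg/L.
Mass: 23.16 mg/L × 1,490,000 L = 34,510 g cyanuric acid.

34.5 kg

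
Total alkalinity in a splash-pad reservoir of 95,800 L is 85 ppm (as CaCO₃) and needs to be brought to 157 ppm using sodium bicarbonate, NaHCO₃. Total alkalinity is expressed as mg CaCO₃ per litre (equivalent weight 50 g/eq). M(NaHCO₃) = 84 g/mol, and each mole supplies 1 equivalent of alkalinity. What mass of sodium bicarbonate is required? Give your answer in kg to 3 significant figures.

Alkalinity to add: (157 − 85) = 72 mg/L as CaCO₃ × 95,800 L = 6898 g as CaCO₃.
Equivalents: 6898 g ÷ 50 g/eq = 138 eq.
NaHCO₃ supplies 1 eq per mole → 138 mol.
Mass: 138 mol × 84 g/mol = 11,590 g.

11.6 kg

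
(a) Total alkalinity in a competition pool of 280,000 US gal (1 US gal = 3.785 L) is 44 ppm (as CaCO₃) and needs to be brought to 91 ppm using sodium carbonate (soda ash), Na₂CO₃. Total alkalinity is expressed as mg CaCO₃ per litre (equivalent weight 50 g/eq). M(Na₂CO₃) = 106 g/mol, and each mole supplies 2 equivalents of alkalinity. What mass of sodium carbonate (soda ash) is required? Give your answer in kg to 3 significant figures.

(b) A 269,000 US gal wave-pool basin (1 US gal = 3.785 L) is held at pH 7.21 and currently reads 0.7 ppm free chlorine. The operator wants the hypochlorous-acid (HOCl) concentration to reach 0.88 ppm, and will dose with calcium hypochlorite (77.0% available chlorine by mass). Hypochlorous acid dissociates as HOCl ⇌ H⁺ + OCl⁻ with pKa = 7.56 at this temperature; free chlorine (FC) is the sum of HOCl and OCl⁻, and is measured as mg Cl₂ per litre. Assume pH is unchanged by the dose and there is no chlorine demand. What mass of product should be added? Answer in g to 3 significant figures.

(a) Volume: 280,000 US gal × 3.785 L/gal = 1,059,800 L.
(a) Alkalinity to add: (91 − 44) = 47 mg/L as CaCO₃ × 1,059,800 L = 49,810 g as CaCO₃.
(a) Equivalents: 49,810 g ÷ 50 g/eq = 996.2 eq.
(a) Each mole of Na₂CO₃ supplies 2 eq, so 996.2 / 2 = 498.1 mol.
(a) Mass: 498.1 mol × 106 g/mol = 52,800 g.

(b) Volume: 269,000 US gal × 3.785 L/gal = 1,018,165 L.
(b) [OCl⁻]/[HOCl] = 10^(pH − pKa) = 10^(7.21 − 7.56) = 0.4467; fraction as HOCl = 1/(1 + 0.4467) = 0.6912.
(b) Free chlorine required for 0.88 ppm HOCl: 0.88 / 0.6912 = 1.273 ppm.
(b) FC to add: 1.273 − 0.7 = 0.5731 mg/L as Cl₂.
(b) Cl₂ equivalent: 0.5731 mg/L × 1,018,165 L = 583.5 g.
(b) Product at 77.0% available Cl: 583.5 / 0.77 = 757.8 g.

(a) 52.8 kg; (b) 758 g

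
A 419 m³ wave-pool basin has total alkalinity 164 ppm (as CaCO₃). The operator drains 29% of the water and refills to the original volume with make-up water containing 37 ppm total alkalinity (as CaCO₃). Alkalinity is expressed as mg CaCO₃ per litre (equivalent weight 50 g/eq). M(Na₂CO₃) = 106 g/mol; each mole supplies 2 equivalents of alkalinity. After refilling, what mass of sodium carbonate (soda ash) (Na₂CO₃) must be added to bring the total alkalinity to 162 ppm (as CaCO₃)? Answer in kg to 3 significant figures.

Volume: 419 m³ = 419,000 L.
After draining 29% and refilling: 164 × 0.71 + 37 × 0.29 = 127.17 ppm.
Deficit to target: 162 − 127.17 = 34.83 mg/L.
As CaCO₃: 34.83 mg/L × 419,000 L = 14,590 g; ÷ 50 g/eq ÷ 2 = 145.9 mol Na₂CO₃.
Mass: 145.9 × 106 = 15,470 g.

15.5 kg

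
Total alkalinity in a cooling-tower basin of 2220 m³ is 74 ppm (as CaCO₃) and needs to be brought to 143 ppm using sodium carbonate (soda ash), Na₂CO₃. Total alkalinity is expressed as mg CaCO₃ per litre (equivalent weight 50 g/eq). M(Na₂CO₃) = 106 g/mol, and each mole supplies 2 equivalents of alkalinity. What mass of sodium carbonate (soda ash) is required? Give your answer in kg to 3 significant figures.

162 kg

Volume: 2220 m³ = 2,220,000 L.
Alkalinity to add: (143 − 74) = 69 mg/L as CaCO₃ × 2,220,000 L = 153,200 g as CaCO₃.
Equivalents: 153,200 g ÷ 50 g/eq = 3064 eq.
Each mole of Na₂CO₃ supplies 2 eq, so 3064 / 2 = 1532 mol.
Mass: 1532 mol × 106 g/mol = 162,400 g.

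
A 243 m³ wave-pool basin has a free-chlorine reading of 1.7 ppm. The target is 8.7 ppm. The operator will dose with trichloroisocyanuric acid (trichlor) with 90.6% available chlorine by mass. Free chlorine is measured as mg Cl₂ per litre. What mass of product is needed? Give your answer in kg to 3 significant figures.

Volume: 243 m³ = 243,000 L.
Chlorine deficit: 8.7 − 1.7 = 7 ppm = 7 mg/L as Cl₂.
Cl₂ equivalent needed: 7 mg/L × 243,000 L = 1,701,000 mg = 1701 g.
Product at 90.6% available chlorine: 1701 / 0.906 = 1877 g.

1.88 kg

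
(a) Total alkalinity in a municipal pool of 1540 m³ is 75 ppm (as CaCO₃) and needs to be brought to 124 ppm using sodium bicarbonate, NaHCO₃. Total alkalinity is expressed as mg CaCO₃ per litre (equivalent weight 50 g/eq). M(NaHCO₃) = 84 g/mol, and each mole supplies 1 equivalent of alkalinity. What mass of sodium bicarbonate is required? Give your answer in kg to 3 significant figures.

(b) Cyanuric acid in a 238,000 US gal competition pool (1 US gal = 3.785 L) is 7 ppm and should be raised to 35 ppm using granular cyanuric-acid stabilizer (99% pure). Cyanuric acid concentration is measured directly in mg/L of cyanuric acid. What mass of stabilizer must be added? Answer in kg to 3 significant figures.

(a) 127 kg; (b) 25.5 kg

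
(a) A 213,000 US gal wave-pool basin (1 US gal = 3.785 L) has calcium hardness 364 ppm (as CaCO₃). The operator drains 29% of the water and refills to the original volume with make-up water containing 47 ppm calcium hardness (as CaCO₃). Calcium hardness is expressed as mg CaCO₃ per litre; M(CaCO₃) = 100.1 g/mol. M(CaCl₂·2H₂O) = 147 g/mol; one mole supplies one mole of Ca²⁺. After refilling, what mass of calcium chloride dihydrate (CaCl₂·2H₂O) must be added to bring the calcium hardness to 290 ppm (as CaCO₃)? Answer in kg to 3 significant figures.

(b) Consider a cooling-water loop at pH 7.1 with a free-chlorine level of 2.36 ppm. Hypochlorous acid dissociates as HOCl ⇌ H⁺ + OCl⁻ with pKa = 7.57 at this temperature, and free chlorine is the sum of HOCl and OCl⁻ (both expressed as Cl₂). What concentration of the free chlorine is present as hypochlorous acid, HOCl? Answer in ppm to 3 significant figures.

(a) Volume: 213,000 US gal × 3.785 L/gal = 806,205 L.
(a) After draining 29% and refilling: 364 × 0.71 + 47 × 0.29 = 272.07 ppm.
(a) Deficit to target: 290 − 272.07 = 17.93 mg/L.
(a) As CaCO₃: 17.93 mg/L × 806,205 L = 14,460 g; ÷ 100.1 = 144.4 mol Ca²⁺.
(a) Mass: 144.4 × 147 = 21,230 g.

(b) [OCl⁻]/[HOCl] = 10^(pH − pKa) = 10^(7.1 − 7.57) = 10^-0.47 = 0.3388.
(b) Fraction as HOCl = 1 / (1 + 0.3388) = 0.7469.
(b) HOCl = 0.7469 × 2.36 ppm = 1.763 ppm.

(a) 21.2 kg; (b) 1.76 ppm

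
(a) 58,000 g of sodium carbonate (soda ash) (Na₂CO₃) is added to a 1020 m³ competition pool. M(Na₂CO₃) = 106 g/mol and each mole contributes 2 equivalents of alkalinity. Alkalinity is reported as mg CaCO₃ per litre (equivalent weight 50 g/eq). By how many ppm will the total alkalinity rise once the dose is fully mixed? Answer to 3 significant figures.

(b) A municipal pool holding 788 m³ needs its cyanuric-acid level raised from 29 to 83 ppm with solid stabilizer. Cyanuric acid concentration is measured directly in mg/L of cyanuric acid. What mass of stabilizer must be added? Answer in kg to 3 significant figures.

(a) 53.6 ppm; (b) 42.6 kg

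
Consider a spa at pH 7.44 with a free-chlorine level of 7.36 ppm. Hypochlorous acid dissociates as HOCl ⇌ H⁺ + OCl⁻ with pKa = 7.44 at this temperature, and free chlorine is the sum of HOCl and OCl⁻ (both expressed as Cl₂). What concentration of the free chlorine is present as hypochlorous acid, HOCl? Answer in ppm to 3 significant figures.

3.68 ppm

[OCl⁻]/[HOCl] = 10^(pH − pKa) = 10^(7.44 − 7.44) = 10^0.00 = 1.
Fraction as HOCl = 1 / (1 + 1) = 0.5.
HOCl = 0.5 × 7.36 ppm = 3.68 ppm.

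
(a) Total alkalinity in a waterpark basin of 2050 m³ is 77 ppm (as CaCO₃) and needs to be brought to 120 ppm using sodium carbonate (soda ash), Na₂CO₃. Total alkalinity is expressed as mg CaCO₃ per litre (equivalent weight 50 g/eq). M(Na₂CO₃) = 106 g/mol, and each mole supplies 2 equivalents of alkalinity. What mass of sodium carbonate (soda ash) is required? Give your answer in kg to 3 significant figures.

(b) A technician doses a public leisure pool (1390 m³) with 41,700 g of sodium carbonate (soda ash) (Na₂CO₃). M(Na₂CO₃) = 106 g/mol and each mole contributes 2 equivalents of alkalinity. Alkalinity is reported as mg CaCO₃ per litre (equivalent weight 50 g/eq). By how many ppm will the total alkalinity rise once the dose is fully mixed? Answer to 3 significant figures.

(a) 93.4 kg; (b) 28.3 ppm

(a) Volume: 2050 m³ = 2,050,000 L.
(a) Alkalinity to add: (120 − 77) = 43 mg/L as CaCO₃ × 2,050,000 L = 88,150 g as CaCO₃.
(a) Equivalents: 88,150 g ÷ 50 g/eq = 1763 eq.
(a) Each mole of Na₂CO₃ supplies 2 eq, so 1763 / 2 = 881.5 mol.
(a) Mass: 881.5 mol × 106 g/mol = 93,440 g.

(b) Volume: 1390 m³ = 1,390,000 L.
(b) Moles of Na₂CO₃: 41,700 g ÷ 106 g/mol = 393.4 mol → 786.8 eq of alkalinity.
(b) As CaCO₃: 786.8 eq × 50 g/eq = 39,340 g.
(b) Rise: 39,340 g / 1,390,000 L × 1000 = 28.3 mg/L.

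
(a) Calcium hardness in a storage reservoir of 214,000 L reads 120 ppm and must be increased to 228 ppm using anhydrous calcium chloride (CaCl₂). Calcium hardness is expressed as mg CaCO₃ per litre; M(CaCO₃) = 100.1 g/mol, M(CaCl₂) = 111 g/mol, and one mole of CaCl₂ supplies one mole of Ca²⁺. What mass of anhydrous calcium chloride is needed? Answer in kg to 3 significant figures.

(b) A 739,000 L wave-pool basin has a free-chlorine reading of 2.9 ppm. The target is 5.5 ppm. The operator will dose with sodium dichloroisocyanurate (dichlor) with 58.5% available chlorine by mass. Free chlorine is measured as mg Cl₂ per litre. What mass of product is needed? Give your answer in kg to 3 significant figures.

(a) Hardness to add: (228 − 120) = 108 mg/L as CaCO₃ × 214,000 L = 23,110 g as CaCO₃.
(a) Moles of Ca²⁺ (1 mol Ca²⁺ ≡ 1 mol CaCO₃): 23,110 / 100.1 g/mol = 230.9 mol.
(a) Mass of CaCl₂: 230.9 × 111 = 25,630 g.

(b) Chlorine deficit: 5.5 − 2.9 = 2.6 ppm = 2.6 mg/L as Cl₂.
(b) Cl₂ equivalent needed: 2.6 mg/L × 739,000 L = 1,921,000 mg = 1921 g.
(b) Product at 58.5% available chlorine: 1921 / 0.585 = 3284 g.

(a) 25.6 kg; (b) 3.28 kg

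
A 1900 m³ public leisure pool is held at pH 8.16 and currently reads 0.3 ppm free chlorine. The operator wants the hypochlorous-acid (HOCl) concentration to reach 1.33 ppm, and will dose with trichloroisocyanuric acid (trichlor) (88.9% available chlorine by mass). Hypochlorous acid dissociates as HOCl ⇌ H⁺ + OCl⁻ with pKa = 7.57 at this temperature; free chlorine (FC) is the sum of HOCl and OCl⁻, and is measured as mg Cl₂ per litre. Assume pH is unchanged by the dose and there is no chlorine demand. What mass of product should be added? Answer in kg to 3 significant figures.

13.3 kg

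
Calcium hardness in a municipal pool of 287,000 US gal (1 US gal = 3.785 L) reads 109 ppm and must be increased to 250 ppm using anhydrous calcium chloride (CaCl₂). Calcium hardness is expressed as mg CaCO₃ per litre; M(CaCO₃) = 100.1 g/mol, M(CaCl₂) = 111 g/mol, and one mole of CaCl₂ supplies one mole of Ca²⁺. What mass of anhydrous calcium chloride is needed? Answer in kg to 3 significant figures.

170 kg

Volume: 287,000 US gal × 3.785 L/gal = 1,086,295 L.
Hardness to add: (250 − 109) = 141 mg/L as CaCO₃ × 1,086,295 L = 153,200 g as CaCO₃.
Moles of Ca²⁺ (1 mol Ca²⁺ ≡ 1 mol CaCO₃): 153,200 / 100.1 g/mol = 1530 mol.
Mass of CaCl₂: 1530 × 111 = 169,800 g.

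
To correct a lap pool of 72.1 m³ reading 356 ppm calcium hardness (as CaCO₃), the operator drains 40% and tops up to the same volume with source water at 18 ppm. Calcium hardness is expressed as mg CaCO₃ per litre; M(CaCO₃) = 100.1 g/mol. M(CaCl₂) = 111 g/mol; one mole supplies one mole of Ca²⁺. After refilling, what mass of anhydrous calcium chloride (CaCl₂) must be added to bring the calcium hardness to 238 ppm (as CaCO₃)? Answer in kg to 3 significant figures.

Volume: 72.1 m³ = 72,100 L.
After draining 40% and refilling: 356 × 0.60 + 18 × 0.40 = 220.8 ppm.
Deficit to target: 238 − 220.8 = 17.2 mg/L.
As CaCO₃: 17.2 mg/L × 72,100 L = 1240 g; ÷ 100.1 = 12.39 mol Ca²⁺.
Mass: 12.39 × 111 = 1375 g.

1.38 kg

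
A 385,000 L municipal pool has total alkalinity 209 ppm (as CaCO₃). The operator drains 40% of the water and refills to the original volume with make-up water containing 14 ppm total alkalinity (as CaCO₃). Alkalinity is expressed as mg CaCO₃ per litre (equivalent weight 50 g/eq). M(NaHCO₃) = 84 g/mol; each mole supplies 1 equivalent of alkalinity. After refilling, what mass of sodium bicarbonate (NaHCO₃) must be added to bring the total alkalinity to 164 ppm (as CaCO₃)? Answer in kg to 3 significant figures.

After draining 40% and refilling: 209 × 0.60 + 14 × 0.40 = 131 ppm.
Deficit to target: 164 − 131 = 33 mg/L.
As CaCO₃: 33 mg/L × 385,000 L = 12,700 g; ÷ 50 g/eq ÷ 1 = 254.1 mol NaHCO₃.
Mass: 254.1 × 84 = 21,340 g.

21.3 kg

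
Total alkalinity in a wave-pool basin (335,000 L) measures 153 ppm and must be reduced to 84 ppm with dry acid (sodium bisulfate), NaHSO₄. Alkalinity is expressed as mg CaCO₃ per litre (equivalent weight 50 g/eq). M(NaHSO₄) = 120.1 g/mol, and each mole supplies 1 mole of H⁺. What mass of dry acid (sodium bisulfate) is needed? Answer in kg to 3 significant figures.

Alkalinity to neutralize: (153 − 84) = 69 mg/L as CaCO₃ × 335,000 L = 23,120 g as CaCO₃.
Equivalents of H⁺ required: 23,120 ÷ 50 g/eq = 462.3 eq = 462.3 mol NaHSO₄.
Mass of NaHSO₄: 462.3 × 120.1 = 55,520 g.

55.5 kg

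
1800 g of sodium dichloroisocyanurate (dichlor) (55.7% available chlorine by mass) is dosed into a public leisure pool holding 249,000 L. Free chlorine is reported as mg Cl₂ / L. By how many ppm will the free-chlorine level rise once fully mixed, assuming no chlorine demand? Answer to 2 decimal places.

4.03 ppm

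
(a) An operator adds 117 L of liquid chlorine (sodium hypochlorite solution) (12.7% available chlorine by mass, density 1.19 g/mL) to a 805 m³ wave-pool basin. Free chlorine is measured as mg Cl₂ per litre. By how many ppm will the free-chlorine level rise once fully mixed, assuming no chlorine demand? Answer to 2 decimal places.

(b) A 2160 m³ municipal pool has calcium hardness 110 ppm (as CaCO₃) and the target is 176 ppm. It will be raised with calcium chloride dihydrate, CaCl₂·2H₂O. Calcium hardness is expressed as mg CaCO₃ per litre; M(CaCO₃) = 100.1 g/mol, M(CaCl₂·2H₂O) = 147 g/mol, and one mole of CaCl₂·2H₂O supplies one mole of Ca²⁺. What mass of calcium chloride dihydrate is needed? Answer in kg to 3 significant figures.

(a) 21.97 ppm; (b) 209 kg

(a) Volume: 805 m³ = 805,000 L.
(a) Mass of solution: 117 L × 1000 mL/L × 1.19 g/mL = 139,200 g.
(a) Available chlorine delivered: 139,200 g × 0.127 = 17,680 g as Cl₂.
(a) Concentration rise: 17,680 g / 805,000 L = 21.97 mg/L = 21.97 ppm.

(b) Volume: 2160 m³ = 2,160,000 L.
(b) Hardness to add: (176 − 110) = 66 mg/L as CaCO₃ × 2,160,000 L = 142,600 g as CaCO₃.
(b) Moles of Ca²⁺ (1 mol Ca²⁺ ≡ 1 mol CaCO₃): 142,600 / 100.1 g/mol = 1424 mol.
(b) Mass of CaCl₂·2H₂O: 1424 × 147 = 209,400 g.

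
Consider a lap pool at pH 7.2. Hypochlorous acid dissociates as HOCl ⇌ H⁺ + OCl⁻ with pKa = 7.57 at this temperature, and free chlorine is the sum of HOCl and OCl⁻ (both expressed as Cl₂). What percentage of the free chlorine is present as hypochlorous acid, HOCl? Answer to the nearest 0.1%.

[OCl⁻]/[HOCl] = 10^(pH − pKa) = 10^(7.2 − 7.57) = 10^-0.37 = 0.4266.
Fraction as HOCl = 1 / (1 + 0.4266) = 0.701.

70.1%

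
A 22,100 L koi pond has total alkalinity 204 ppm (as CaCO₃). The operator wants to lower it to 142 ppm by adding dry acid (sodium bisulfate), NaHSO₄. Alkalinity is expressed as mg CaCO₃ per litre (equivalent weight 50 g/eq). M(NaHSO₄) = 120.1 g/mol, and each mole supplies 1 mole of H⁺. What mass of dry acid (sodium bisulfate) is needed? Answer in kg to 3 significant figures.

Alkalinity to neutralize: (204 − 142) = 62 mg/L as CaCO₃ × 22,100 L = 1370 g as CaCO₃.
Equivalents of H⁺ required: 1370 ÷ 50 g/eq = 27.4 eq = 27.4 mol NaHSO₄.
Mass of NaHSO₄: 27.4 × 120.1 = 3291 g.

3.29 kg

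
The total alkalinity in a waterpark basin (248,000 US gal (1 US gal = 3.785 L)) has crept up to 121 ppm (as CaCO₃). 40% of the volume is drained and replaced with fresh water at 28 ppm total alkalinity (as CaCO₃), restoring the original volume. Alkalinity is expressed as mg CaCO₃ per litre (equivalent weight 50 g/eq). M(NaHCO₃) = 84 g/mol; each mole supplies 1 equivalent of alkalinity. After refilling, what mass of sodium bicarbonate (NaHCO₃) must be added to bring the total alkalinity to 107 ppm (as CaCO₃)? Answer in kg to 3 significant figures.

36.6 kg

Volume: 248,000 US gal × 3.785 L/gal = 938,680 L.
After draining 40% and refilling: 121 × 0.60 + 28 × 0.40 = 83.8 ppm.
Deficit to target: 107 − 83.8 = 23.2 mg/L.
As CaCO₃: 23.2 mg/L × 938,680 L = 21,780 g; ÷ 50 g/eq ÷ 1 = 435.5 mol NaHCO₃.
Mass: 435.5 × 84 = 36,590 g.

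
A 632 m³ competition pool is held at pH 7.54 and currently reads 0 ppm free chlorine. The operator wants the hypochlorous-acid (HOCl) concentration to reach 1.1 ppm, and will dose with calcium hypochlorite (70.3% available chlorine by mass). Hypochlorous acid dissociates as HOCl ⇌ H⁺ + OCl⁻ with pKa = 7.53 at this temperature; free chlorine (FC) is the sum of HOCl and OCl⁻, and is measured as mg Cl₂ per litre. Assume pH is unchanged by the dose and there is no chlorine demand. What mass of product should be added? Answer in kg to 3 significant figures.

2.00 kg

Volume: 632 m³ = 632,000 L.
[OCl⁻]/[HOCl] = 10^(pH − pKa) = 10^(7.54 − 7.53) = 1.023; fraction as HOCl = 1/(1 + 1.023) = 0.4942.
Free chlorine required for 1.1 ppm HOCl: 1.1 / 0.4942 = 2.226 ppm.
FC to add: 2.226 − 0 = 2.226 mg/L as Cl₂.
Cl₂ equivalent: 2.226 mg/L × 632,000 L = 1407 g.
Product at 70.3% available Cl: 1407 / 0.703 = 2001 g.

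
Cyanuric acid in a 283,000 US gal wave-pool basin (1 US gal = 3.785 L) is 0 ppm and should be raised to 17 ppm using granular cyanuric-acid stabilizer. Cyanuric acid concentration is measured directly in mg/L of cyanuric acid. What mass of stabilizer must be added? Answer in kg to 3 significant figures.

18.2 kg

Volume: 283,000 US gal × 3.785 L/gal = 1,071,155 L.
CYA to add: (17 − 0) = 17 mg/L × 1,071,155 L = 18,210 g cyanuric acid.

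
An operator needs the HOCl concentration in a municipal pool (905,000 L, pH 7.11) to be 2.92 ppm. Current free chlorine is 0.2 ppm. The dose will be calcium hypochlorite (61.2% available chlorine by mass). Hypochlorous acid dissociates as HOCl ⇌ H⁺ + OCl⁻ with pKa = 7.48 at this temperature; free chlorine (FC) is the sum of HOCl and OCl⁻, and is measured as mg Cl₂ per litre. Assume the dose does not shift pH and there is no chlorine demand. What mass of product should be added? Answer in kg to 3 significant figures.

[OCl⁻]/[HOCl] = 10^(pH − pKa) = 10^(7.11 − 7.48) = 0.4266; fraction as HOCl = 1/(1 + 0.4266) = 0.701.
Free chlorine required for 2.92 ppm HOCl: 2.92 / 0.701 = 4.166 ppm.
FC to add: 4.166 − 0.2 = 3.966 mg/L as Cl₂.
Cl₂ equivalent: 3.966 mg/L × 905,000 L = 3589 g.
Product at 61.2% available Cl: 3589 / 0.612 = 5864 g.

5.86 kg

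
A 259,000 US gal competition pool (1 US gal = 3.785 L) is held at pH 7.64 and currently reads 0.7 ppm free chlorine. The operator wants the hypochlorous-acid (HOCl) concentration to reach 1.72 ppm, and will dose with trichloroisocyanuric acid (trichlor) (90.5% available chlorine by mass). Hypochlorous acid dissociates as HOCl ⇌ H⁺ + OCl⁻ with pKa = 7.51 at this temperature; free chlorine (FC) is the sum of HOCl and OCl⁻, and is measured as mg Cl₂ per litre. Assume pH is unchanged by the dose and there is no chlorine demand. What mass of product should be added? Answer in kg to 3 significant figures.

3.62 kg

Volume: 259,000 US gal × 3.785 L/gal = 980,315 L.
[OCl⁻]/[HOCl] = 10^(pH − pKa) = 10^(7.64 − 7.51) = 1.349; fraction as HOCl = 1/(1 + 1.349) = 0.4257.
Free chlorine required for 1.72 ppm HOCl: 1.72 / 0.4257 = 4.04 ppm.
FC to add: 4.04 − 0.7 = 3.34 mg/L as Cl₂.
Cl₂ equivalent: 3.34 mg/L × 980,315 L = 3274 g.
Product at 90.5% available Cl: 3274 / 0.905 = 3618 g.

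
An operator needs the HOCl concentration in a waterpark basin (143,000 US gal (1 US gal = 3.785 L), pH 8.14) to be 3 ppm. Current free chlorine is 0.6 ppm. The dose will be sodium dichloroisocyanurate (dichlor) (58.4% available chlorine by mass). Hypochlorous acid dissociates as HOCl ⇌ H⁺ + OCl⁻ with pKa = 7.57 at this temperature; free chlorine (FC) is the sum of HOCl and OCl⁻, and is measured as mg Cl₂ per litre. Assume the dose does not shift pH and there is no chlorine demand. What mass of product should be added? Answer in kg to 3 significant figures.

12.6 kg

Volume: 143,000 US gal × 3.785 L/gal = 541,255 L.
[OCl⁻]/[HOCl] = 10^(pH − pKa) = 10^(8.14 − 7.57) = 3.715; fraction as HOCl = 1/(1 + 3.715) = 0.2121.
Free chlorine required for 3 ppm HOCl: 3 / 0.2121 = 14.15 ppm.
FC to add: 14.15 − 0.6 = 13.55 mg/L as Cl₂.
Cl₂ equivalent: 13.55 mg/L × 541,255 L = 7332 g.
Product at 58.4% available Cl: 7332 / 0.584 = 12,550 g.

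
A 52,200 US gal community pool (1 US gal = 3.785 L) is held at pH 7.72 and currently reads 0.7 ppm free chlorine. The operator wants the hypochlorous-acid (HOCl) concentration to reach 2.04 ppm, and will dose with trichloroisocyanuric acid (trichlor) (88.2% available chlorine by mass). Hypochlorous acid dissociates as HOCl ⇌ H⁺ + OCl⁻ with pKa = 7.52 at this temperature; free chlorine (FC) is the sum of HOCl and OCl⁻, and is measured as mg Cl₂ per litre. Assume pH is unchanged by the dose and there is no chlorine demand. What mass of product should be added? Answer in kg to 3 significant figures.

Volume: 52,200 US gal × 3.785 L/gal = 197,577 L.
[OCl⁻]/[HOCl] = 10^(pH − pKa) = 10^(7.72 − 7.52) = 1.585; fraction as HOCl = 1/(1 + 1.585) = 0.3869.
Free chlorine required for 2.04 ppm HOCl: 2.04 / 0.3869 = 5.273 ppm.
FC to add: 5.273 − 0.7 = 4.573 mg/L as Cl₂.
Cl₂ equivalent: 4.573 mg/L × 197,577 L = 903.6 g.
Product at 88.2% available Cl: 903.6 / 0.882 = 1024 g.

1.02 kg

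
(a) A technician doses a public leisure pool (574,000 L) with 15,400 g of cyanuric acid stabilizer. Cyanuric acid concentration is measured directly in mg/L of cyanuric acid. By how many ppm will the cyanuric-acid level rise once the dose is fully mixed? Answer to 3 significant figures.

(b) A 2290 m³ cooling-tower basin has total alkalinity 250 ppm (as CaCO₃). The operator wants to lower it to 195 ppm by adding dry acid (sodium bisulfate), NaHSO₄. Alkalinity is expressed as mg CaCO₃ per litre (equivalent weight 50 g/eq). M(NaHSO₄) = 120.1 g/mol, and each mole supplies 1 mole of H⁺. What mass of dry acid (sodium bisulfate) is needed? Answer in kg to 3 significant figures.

(a) Rise: 15,400 g / 574,000 L × 1000 = 26.83 mg/L.

(b) Volume: 2290 m³ = 2,290,000 L.
(b) Alkalinity to neutralize: (250 − 195) = 55 mg/L as CaCO₃ × 2,290,000 L = 126,000 g as CaCO₃.
(b) Equivalents of H⁺ required: 126,000 ÷ 50 g/eq = 2519 eq = 2519 mol NaHSO₄.
(b) Mass of NaHSO₄: 2519 × 120.1 = 302,500 g.

(a) 26.8 ppm; (b) 303 kg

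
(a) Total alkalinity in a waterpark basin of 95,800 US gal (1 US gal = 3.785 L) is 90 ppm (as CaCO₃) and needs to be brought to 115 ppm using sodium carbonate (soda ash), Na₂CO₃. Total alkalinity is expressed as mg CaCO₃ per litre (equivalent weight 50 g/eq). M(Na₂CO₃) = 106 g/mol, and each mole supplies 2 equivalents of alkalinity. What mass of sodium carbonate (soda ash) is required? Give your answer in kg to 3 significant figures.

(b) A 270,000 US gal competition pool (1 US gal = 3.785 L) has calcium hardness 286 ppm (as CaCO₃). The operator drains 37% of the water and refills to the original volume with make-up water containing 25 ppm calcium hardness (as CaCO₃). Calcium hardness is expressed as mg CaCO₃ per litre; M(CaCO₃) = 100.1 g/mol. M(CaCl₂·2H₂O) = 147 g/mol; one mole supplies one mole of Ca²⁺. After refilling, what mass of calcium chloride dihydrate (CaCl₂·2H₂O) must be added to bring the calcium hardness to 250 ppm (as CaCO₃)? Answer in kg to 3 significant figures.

(a) Volume: 95,800 US gal × 3.785 L/gal = 362,603 L.
(a) Alkalinity to add: (115 − 90) = 25 mg/L as CaCO₃ × 362,603 L = 9065 g as CaCO₃.
(a) Equivalents: 9065 g ÷ 50 g/eq = 181.3 eq.
(a) Each mole of Na₂CO₃ supplies 2 eq, so 181.3 / 2 = 90.65 mol.
(a) Mass: 90.65 mol × 106 g/mol = 9609 g.

(b) Volume: 270,000 US gal × 3.785 L/gal = 1,021,950 L.
(b) After draining 37% and refilling: 286 × 0.63 + 25 × 0.37 = 189.43 ppm.
(b) Deficit to target: 250 − 189.43 = 60.57 mg/L.
(b) As CaCO₃: 60.57 mg/L × 1,021,950 L = 61,900 g; ÷ 100.1 = 618.4 mol Ca²⁺.
(b) Mass: 618.4 × 147 = 90,900 g.

(a) 9.61 kg; (b) 90.9 kg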